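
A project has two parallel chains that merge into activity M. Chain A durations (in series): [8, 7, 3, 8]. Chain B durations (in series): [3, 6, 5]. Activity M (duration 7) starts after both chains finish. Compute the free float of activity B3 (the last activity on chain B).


ES(B3) = sum of predecessors on chain B = 9
EF(B3) = ES + duration = 9 + 5 = 14
Successor of B3 is M. ES(M) = max(sum(A), sum(B)) = max(26, 14) = 26
Free float = ES(successor) - EF(current) = 26 - 14 = 12

12


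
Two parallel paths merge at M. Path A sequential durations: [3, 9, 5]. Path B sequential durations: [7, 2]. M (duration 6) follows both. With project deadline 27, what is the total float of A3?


Forward pass: ES(A3) = sum of predecessors on chain A = 12
EF = ES + duration = 12 + 5 = 17
Backward pass: LF(M) = deadline = 27; LS(M) = 27 - 6 = 21
LF(A3) = LS(M) - sum(successors on chain A) = 21 - 0 = 21
LS = LF - duration = 21 - 5 = 16
Total float = LS - ES = 16 - 12 = 4

4


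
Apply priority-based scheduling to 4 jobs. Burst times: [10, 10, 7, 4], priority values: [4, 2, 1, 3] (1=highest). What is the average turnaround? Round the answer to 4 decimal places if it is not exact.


Sort by priority (ascending = highest first):
Order: [(1, 7), (2, 10), (3, 4), (4, 10)]
Completion times:
  Priority 1, burst=7, C=7
  Priority 2, burst=10, C=17
  Priority 3, burst=4, C=21
  Priority 4, burst=10, C=31
Average turnaround = 76/4 = 19.0

19.0


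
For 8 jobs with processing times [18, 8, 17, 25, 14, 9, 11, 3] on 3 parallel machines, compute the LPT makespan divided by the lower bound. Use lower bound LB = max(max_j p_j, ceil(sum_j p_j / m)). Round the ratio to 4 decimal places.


LPT order: [25, 18, 17, 14, 11, 9, 8, 3]
Machine loads after assignment: [34, 37, 34]
LPT makespan = 37
Lower bound = max(max_job, ceil(total/3)) = max(25, 35) = 35
Ratio = 37 / 35 = 1.0571

1.0571


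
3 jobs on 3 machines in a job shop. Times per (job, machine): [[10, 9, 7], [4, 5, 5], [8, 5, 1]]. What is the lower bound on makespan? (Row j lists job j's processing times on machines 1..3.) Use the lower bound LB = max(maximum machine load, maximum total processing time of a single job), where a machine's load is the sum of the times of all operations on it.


Machine loads:
  Machine 1: 10 + 4 + 8 = 22
  Machine 2: 9 + 5 + 5 = 19
  Machine 3: 7 + 5 + 1 = 13
Max machine load = 22
Job totals:
  Job 1: 26
  Job 2: 14
  Job 3: 14
Max job total = 26
Lower bound = max(22, 26) = 26

26


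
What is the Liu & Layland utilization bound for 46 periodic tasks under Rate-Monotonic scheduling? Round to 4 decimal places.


Compute 2^(1/46) = 1.0151825180
Subtract 1: 1.0151825180 - 1 = 0.0151825180
Multiply by n: 46 * 0.0151825180 = 0.6983958280
Round to 4 dp: 0.6984

0.6984


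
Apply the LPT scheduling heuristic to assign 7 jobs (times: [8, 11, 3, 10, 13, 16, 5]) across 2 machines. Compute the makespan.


Sort jobs in decreasing order (LPT): [16, 13, 11, 10, 8, 5, 3]
Assign each job to the least loaded machine:
  Machine 1: jobs [16, 10, 5, 3], load = 34
  Machine 2: jobs [13, 11, 8], load = 32
Makespan = max load = 34

34


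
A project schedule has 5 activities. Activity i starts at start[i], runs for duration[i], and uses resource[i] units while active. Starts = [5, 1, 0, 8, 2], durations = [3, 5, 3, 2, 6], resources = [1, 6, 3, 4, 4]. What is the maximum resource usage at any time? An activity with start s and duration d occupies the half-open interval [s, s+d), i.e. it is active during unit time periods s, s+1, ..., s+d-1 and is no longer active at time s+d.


Each activity i is active on [start_i, start_i + duration_i).
Compute total resource usage per time slot:
  t=0: active resources = [3], total = 3
  t=1: active resources = [6, 3], total = 9
  t=2: active resources = [6, 3, 4], total = 13
  t=3: active resources = [6, 4], total = 10
  t=4: active resources = [6, 4], total = 10
  t=5: active resources = [1, 6, 4], total = 11
  t=6: active resources = [1, 4], total = 5
  t=7: active resources = [1, 4], total = 5
  t=8: active resources = [4], total = 4
  t=9: active resources = [4], total = 4
Peak resource demand = 13

13


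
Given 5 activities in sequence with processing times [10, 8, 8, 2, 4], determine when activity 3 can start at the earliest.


Activity 3 starts after activities 1 through 2 complete.
Predecessor durations: [10, 8]
ES = 10 + 8 = 18

18


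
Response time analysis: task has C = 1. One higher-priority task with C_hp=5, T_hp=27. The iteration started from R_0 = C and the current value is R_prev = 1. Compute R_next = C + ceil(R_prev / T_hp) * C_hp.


R_next = C + ceil(R_prev / T_hp) * C_hp
ceil(1 / 27) = ceil(0.037) = 1
Interference = 1 * 5 = 5
R_next = 1 + 5 = 6

6


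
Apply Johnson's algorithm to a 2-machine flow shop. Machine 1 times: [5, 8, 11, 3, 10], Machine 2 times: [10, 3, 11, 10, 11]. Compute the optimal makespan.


Apply Johnson's rule:
  Group 1 (a <= b): [(4, 3, 10), (1, 5, 10), (5, 10, 11), (3, 11, 11)]
  Group 2 (a > b): [(2, 8, 3)]
Optimal job order: [4, 1, 5, 3, 2]
Schedule:
  Job 4: M1 done at 3, M2 done at 13
  Job 1: M1 done at 8, M2 done at 23
  Job 5: M1 done at 18, M2 done at 34
  Job 3: M1 done at 29, M2 done at 45
  Job 2: M1 done at 37, M2 done at 48
Makespan = 48

48


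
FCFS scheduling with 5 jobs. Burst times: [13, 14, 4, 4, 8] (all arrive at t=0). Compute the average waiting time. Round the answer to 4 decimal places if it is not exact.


FCFS order (as given): [13, 14, 4, 4, 8]
Waiting times:
  Job 1: wait = 0
  Job 2: wait = 13
  Job 3: wait = 27
  Job 4: wait = 31
  Job 5: wait = 35
Sum of waiting times = 106
Average waiting time = 106/5 = 21.2

21.2


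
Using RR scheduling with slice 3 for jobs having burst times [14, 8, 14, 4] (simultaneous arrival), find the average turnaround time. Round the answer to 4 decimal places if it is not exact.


Time quantum = 3
Execution trace:
  J1 runs 3 units, time = 3
  J2 runs 3 units, time = 6
  J3 runs 3 units, time = 9
  J4 runs 3 units, time = 12
  J1 runs 3 units, time = 15
  J2 runs 3 units, time = 18
  J3 runs 3 units, time = 21
  J4 runs 1 units, time = 22
  J1 runs 3 units, time = 25
  J2 runs 2 units, time = 27
  J3 runs 3 units, time = 30
  J1 runs 3 units, time = 33
  J3 runs 3 units, time = 36
  J1 runs 2 units, time = 38
  J3 runs 2 units, time = 40
Finish times: [38, 27, 40, 22]
Average turnaround = 127/4 = 31.75

31.75


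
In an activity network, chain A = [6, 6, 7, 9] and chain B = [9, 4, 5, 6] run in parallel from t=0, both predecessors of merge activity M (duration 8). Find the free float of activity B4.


ES(B4) = sum of predecessors on chain B = 18
EF(B4) = ES + duration = 18 + 6 = 24
Successor of B4 is M. ES(M) = max(sum(A), sum(B)) = max(28, 24) = 28
Free float = ES(successor) - EF(current) = 28 - 24 = 4

4


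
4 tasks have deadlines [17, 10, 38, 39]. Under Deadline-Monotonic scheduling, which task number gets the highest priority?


Sort tasks by relative deadline (ascending):
  Task 2: deadline = 10
  Task 1: deadline = 17
  Task 3: deadline = 38
  Task 4: deadline = 39
Priority order (highest first): [2, 1, 3, 4]
Highest priority task = 2

2


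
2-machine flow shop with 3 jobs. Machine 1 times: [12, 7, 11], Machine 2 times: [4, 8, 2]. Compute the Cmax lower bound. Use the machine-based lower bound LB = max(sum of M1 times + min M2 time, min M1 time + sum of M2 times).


LB1 = sum(M1 times) + min(M2 times) = 30 + 2 = 32
LB2 = min(M1 times) + sum(M2 times) = 7 + 14 = 21
Lower bound = max(LB1, LB2) = max(32, 21) = 32

32


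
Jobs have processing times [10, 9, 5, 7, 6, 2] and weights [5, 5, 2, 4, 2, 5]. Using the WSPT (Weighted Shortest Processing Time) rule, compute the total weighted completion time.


Compute p/w ratios and sort ascending (WSPT): [(2, 5), (7, 4), (9, 5), (10, 5), (5, 2), (6, 2)]
Compute weighted completion times:
  Job (p=2,w=5): C=2, w*C=5*2=10
  Job (p=7,w=4): C=9, w*C=4*9=36
  Job (p=9,w=5): C=18, w*C=5*18=90
  Job (p=10,w=5): C=28, w*C=5*28=140
  Job (p=5,w=2): C=33, w*C=2*33=66
  Job (p=6,w=2): C=39, w*C=2*39=78
Total weighted completion time = 420

420


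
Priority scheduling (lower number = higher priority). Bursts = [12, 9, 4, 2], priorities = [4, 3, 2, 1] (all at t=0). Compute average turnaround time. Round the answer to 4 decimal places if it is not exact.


Sort by priority (ascending = highest first):
Order: [(1, 2), (2, 4), (3, 9), (4, 12)]
Completion times:
  Priority 1, burst=2, C=2
  Priority 2, burst=4, C=6
  Priority 3, burst=9, C=15
  Priority 4, burst=12, C=27
Average turnaround = 50/4 = 12.5

12.5


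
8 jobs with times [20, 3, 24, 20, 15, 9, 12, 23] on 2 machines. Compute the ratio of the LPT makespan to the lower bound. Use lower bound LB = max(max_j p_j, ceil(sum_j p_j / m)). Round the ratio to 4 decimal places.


LPT order: [24, 23, 20, 20, 15, 12, 9, 3]
Machine loads after assignment: [65, 61]
LPT makespan = 65
Lower bound = max(max_job, ceil(total/2)) = max(24, 63) = 63
Ratio = 65 / 63 = 1.0317

1.0317


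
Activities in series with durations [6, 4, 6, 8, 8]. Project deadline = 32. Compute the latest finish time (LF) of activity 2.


LF(activity 2) = deadline - sum of successor durations
Successors: activities 3 through 5 with durations [6, 8, 8]
Sum of successor durations = 22
LF = 32 - 22 = 10

10


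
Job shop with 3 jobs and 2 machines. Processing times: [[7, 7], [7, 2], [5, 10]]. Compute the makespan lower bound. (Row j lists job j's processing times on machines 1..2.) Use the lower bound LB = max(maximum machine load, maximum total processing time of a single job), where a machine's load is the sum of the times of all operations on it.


Machine loads:
  Machine 1: 7 + 7 + 5 = 19
  Machine 2: 7 + 2 + 10 = 19
Max machine load = 19
Job totals:
  Job 1: 14
  Job 2: 9
  Job 3: 15
Max job total = 15
Lower bound = max(19, 15) = 19

19


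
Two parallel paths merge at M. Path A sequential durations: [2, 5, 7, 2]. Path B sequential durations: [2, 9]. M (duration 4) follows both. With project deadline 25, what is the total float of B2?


Forward pass: ES(B2) = sum of predecessors on chain B = 2
EF = ES + duration = 2 + 9 = 11
Backward pass: LF(M) = deadline = 25; LS(M) = 25 - 4 = 21
LF(B2) = LS(M) - sum(successors on chain B) = 21 - 0 = 21
LS = LF - duration = 21 - 9 = 12
Total float = LS - ES = 12 - 2 = 10

10


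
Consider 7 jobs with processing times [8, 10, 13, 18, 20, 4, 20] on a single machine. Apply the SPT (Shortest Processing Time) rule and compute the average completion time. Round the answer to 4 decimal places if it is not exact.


Sort jobs by processing time (SPT order): [4, 8, 10, 13, 18, 20, 20]
Compute completion times sequentially:
  Job 1: processing = 4, completes at 4
  Job 2: processing = 8, completes at 12
  Job 3: processing = 10, completes at 22
  Job 4: processing = 13, completes at 35
  Job 5: processing = 18, completes at 53
  Job 6: processing = 20, completes at 73
  Job 7: processing = 20, completes at 93
Sum of completion times = 292
Average completion time = 292/7 = 41.7143

41.7143


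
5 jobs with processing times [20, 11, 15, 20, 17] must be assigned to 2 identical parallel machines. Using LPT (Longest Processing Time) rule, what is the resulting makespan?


Sort jobs in decreasing order (LPT): [20, 20, 17, 15, 11]
Assign each job to the least loaded machine:
  Machine 1: jobs [20, 17], load = 37
  Machine 2: jobs [20, 15, 11], load = 46
Makespan = max load = 46

46


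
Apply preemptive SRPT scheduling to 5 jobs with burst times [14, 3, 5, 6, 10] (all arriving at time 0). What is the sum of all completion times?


Since all jobs arrive at t=0, SRPT equals SPT ordering.
SPT order: [3, 5, 6, 10, 14]
Completion times:
  Job 1: p=3, C=3
  Job 2: p=5, C=8
  Job 3: p=6, C=14
  Job 4: p=10, C=24
  Job 5: p=14, C=38
Total completion time = 3 + 8 + 14 + 24 + 38 = 87

87


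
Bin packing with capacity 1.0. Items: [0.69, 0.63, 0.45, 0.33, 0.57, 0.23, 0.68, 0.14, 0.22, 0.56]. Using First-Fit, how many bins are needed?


Place items sequentially using First-Fit:
  Item 0.69 -> new Bin 1
  Item 0.63 -> new Bin 2
  Item 0.45 -> new Bin 3
  Item 0.33 -> Bin 2 (now 0.96)
  Item 0.57 -> new Bin 4
  Item 0.23 -> Bin 1 (now 0.92)
  Item 0.68 -> new Bin 5
  Item 0.14 -> Bin 3 (now 0.59)
  Item 0.22 -> Bin 3 (now 0.81)
  Item 0.56 -> new Bin 6
Total bins used = 6

6


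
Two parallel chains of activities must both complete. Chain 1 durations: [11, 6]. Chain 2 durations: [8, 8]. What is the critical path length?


Path A total = 11 + 6 = 17
Path B total = 8 + 8 = 16
Critical path = longest path = max(17, 16) = 17

17


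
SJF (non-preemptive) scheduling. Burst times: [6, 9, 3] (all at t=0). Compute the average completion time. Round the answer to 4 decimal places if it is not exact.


SJF order (ascending): [3, 6, 9]
Completion times:
  Job 1: burst=3, C=3
  Job 2: burst=6, C=9
  Job 3: burst=9, C=18
Average completion = 30/3 = 10.0

10.0


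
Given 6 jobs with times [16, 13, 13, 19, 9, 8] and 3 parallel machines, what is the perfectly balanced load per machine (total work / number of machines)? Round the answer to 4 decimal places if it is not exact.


Total processing time = 16 + 13 + 13 + 19 + 9 + 8 = 78
Number of machines = 3
Ideal balanced load = 78 / 3 = 26.0

26.0


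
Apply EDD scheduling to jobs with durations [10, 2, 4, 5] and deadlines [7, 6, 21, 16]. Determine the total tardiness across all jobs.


Sort by due date (EDD order): [(2, 6), (10, 7), (5, 16), (4, 21)]
Compute completion times and tardiness:
  Job 1: p=2, d=6, C=2, tardiness=max(0,2-6)=0
  Job 2: p=10, d=7, C=12, tardiness=max(0,12-7)=5
  Job 3: p=5, d=16, C=17, tardiness=max(0,17-16)=1
  Job 4: p=4, d=21, C=21, tardiness=max(0,21-21)=0
Total tardiness = 6

6


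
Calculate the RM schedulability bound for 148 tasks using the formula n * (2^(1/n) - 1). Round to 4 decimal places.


Compute 2^(1/148) = 1.0046944113
Subtract 1: 1.0046944113 - 1 = 0.0046944113
Multiply by n: 148 * 0.0046944113 = 0.6947728724
Round to 4 dp: 0.6948

0.6948


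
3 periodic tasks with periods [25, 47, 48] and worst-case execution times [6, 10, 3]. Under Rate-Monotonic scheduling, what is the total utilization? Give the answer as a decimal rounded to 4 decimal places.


Compute individual utilizations (exact fractions):
  Task 1: C/T = 6/25 (approx. 0.24)
  Task 2: C/T = 10/47 (approx. 0.2128)
  Task 3: C/T = 3/48 = 1/16 (approx. 0.0625)
Total utilization U = 6/25 + 10/47 + 1/16 = 9687/18800
Rounded to 4 decimal places: U = 0.5153
RM (Liu & Layland) bound for 3 tasks = 0.779763; compare with U = 9687/18800 (approx. 0.515266)
U <= bound, so schedulable by RM sufficient condition.

0.5153


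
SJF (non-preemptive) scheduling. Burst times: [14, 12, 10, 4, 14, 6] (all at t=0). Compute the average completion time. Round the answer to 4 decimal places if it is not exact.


SJF order (ascending): [4, 6, 10, 12, 14, 14]
Completion times:
  Job 1: burst=4, C=4
  Job 2: burst=6, C=10
  Job 3: burst=10, C=20
  Job 4: burst=12, C=32
  Job 5: burst=14, C=46
  Job 6: burst=14, C=60
Average completion = 172/6 = 28.6667

28.6667


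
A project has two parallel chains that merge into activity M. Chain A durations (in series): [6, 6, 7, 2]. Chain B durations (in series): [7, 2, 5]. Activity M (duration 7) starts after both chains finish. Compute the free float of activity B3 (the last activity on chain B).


ES(B3) = sum of predecessors on chain B = 9
EF(B3) = ES + duration = 9 + 5 = 14
Successor of B3 is M. ES(M) = max(sum(A), sum(B)) = max(21, 14) = 21
Free float = ES(successor) - EF(current) = 21 - 14 = 7

7


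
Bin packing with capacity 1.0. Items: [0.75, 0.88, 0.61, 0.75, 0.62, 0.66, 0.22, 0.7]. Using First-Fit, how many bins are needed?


Place items sequentially using First-Fit:
  Item 0.75 -> new Bin 1
  Item 0.88 -> new Bin 2
  Item 0.61 -> new Bin 3
  Item 0.75 -> new Bin 4
  Item 0.62 -> new Bin 5
  Item 0.66 -> new Bin 6
  Item 0.22 -> Bin 1 (now 0.97)
  Item 0.7 -> new Bin 7
Total bins used = 7

7


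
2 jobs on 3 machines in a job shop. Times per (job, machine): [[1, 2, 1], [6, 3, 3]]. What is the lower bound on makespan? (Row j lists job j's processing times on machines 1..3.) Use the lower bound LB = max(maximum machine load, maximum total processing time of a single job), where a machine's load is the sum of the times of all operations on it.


Machine loads:
  Machine 1: 1 + 6 = 7
  Machine 2: 2 + 3 = 5
  Machine 3: 1 + 3 = 4
Max machine load = 7
Job totals:
  Job 1: 4
  Job 2: 12
Max job total = 12
Lower bound = max(7, 12) = 12

12


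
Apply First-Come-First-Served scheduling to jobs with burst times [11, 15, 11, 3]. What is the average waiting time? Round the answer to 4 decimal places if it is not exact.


FCFS order (as given): [11, 15, 11, 3]
Waiting times:
  Job 1: wait = 0
  Job 2: wait = 11
  Job 3: wait = 26
  Job 4: wait = 37
Sum of waiting times = 74
Average waiting time = 74/4 = 18.5

18.5


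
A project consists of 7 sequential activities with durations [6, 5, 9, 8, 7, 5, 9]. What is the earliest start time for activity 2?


Activity 2 starts after activities 1 through 1 complete.
Predecessor durations: [6]
ES = 6 = 6

6


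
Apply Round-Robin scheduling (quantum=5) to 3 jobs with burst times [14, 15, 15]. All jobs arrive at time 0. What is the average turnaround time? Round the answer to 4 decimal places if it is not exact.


Time quantum = 5
Execution trace:
  J1 runs 5 units, time = 5
  J2 runs 5 units, time = 10
  J3 runs 5 units, time = 15
  J1 runs 5 units, time = 20
  J2 runs 5 units, time = 25
  J3 runs 5 units, time = 30
  J1 runs 4 units, time = 34
  J2 runs 5 units, time = 39
  J3 runs 5 units, time = 44
Finish times: [34, 39, 44]
Average turnaround = 117/3 = 39.0

39.0


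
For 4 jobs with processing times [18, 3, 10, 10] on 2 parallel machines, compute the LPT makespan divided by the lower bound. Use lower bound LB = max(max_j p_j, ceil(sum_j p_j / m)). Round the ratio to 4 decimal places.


LPT order: [18, 10, 10, 3]
Machine loads after assignment: [21, 20]
LPT makespan = 21
Lower bound = max(max_job, ceil(total/2)) = max(18, 21) = 21
Ratio = 21 / 21 = 1.0

1.0


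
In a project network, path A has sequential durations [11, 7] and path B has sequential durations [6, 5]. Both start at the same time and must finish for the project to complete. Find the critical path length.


Path A total = 11 + 7 = 18
Path B total = 6 + 5 = 11
Critical path = longest path = max(18, 11) = 18

18


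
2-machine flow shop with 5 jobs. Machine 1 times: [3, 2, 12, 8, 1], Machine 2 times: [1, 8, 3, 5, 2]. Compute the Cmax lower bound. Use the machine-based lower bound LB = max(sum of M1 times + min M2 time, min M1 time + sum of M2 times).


LB1 = sum(M1 times) + min(M2 times) = 26 + 1 = 27
LB2 = min(M1 times) + sum(M2 times) = 1 + 19 = 20
Lower bound = max(LB1, LB2) = max(27, 20) = 27

27


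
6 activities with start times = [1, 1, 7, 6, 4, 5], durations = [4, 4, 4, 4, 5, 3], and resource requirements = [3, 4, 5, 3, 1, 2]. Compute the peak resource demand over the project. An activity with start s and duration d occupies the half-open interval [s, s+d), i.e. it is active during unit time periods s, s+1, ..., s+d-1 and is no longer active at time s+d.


Each activity i is active on [start_i, start_i + duration_i).
Compute total resource usage per time slot:
  t=0: active resources = [], total = 0
  t=1: active resources = [3, 4], total = 7
  t=2: active resources = [3, 4], total = 7
  t=3: active resources = [3, 4], total = 7
  t=4: active resources = [3, 4, 1], total = 8
  t=5: active resources = [1, 2], total = 3
  t=6: active resources = [3, 1, 2], total = 6
  t=7: active resources = [5, 3, 1, 2], total = 11
  t=8: active resources = [5, 3, 1], total = 9
  t=9: active resources = [5, 3], total = 8
  t=10: active resources = [5], total = 5
Peak resource demand = 11

11


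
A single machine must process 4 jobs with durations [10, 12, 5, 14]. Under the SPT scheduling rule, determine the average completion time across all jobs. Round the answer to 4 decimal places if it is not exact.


Sort jobs by processing time (SPT order): [5, 10, 12, 14]
Compute completion times sequentially:
  Job 1: processing = 5, completes at 5
  Job 2: processing = 10, completes at 15
  Job 3: processing = 12, completes at 27
  Job 4: processing = 14, completes at 41
Sum of completion times = 88
Average completion time = 88/4 = 22.0

22.0


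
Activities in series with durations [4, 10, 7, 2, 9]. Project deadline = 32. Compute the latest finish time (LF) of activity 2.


LF(activity 2) = deadline - sum of successor durations
Successors: activities 3 through 5 with durations [7, 2, 9]
Sum of successor durations = 18
LF = 32 - 18 = 14

14


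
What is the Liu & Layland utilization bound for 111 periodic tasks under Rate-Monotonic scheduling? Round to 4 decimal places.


Compute 2^(1/111) = 1.0062641072
Subtract 1: 1.0062641072 - 1 = 0.0062641072
Multiply by n: 111 * 0.0062641072 = 0.6953158992
Round to 4 dp: 0.6953

0.6953


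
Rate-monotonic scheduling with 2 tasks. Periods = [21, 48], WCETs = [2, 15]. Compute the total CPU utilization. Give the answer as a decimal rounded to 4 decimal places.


Compute individual utilizations (exact fractions):
  Task 1: C/T = 2/21 (approx. 0.0952)
  Task 2: C/T = 15/48 = 5/16 (approx. 0.3125)
Total utilization U = 2/21 + 5/16 = 137/336
Rounded to 4 decimal places: U = 0.4077
RM (Liu & Layland) bound for 2 tasks = 0.828427; compare with U = 137/336 (approx. 0.407738)
U <= bound, so schedulable by RM sufficient condition.

0.4077


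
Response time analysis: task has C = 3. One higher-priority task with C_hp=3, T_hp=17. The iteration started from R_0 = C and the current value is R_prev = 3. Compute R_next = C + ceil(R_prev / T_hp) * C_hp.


R_next = C + ceil(R_prev / T_hp) * C_hp
ceil(3 / 17) = ceil(0.1765) = 1
Interference = 1 * 3 = 3
R_next = 3 + 3 = 6

6


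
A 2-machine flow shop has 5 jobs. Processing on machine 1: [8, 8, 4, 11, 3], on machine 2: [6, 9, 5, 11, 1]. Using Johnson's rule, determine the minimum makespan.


Apply Johnson's rule:
  Group 1 (a <= b): [(3, 4, 5), (2, 8, 9), (4, 11, 11)]
  Group 2 (a > b): [(1, 8, 6), (5, 3, 1)]
Optimal job order: [3, 2, 4, 1, 5]
Schedule:
  Job 3: M1 done at 4, M2 done at 9
  Job 2: M1 done at 12, M2 done at 21
  Job 4: M1 done at 23, M2 done at 34
  Job 1: M1 done at 31, M2 done at 40
  Job 5: M1 done at 34, M2 done at 41
Makespan = 41

41


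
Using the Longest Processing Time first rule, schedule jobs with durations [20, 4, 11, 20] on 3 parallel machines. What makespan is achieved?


Sort jobs in decreasing order (LPT): [20, 20, 11, 4]
Assign each job to the least loaded machine:
  Machine 1: jobs [20], load = 20
  Machine 2: jobs [20], load = 20
  Machine 3: jobs [11, 4], load = 15
Makespan = max load = 20

20


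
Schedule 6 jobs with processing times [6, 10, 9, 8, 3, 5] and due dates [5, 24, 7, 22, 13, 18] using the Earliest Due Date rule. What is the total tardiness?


Sort by due date (EDD order): [(6, 5), (9, 7), (3, 13), (5, 18), (8, 22), (10, 24)]
Compute completion times and tardiness:
  Job 1: p=6, d=5, C=6, tardiness=max(0,6-5)=1
  Job 2: p=9, d=7, C=15, tardiness=max(0,15-7)=8
  Job 3: p=3, d=13, C=18, tardiness=max(0,18-13)=5
  Job 4: p=5, d=18, C=23, tardiness=max(0,23-18)=5
  Job 5: p=8, d=22, C=31, tardiness=max(0,31-22)=9
  Job 6: p=10, d=24, C=41, tardiness=max(0,41-24)=17
Total tardiness = 45

45


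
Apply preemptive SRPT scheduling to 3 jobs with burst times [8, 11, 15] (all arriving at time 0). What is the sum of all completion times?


Since all jobs arrive at t=0, SRPT equals SPT ordering.
SPT order: [8, 11, 15]
Completion times:
  Job 1: p=8, C=8
  Job 2: p=11, C=19
  Job 3: p=15, C=34
Total completion time = 8 + 19 + 34 = 61

61


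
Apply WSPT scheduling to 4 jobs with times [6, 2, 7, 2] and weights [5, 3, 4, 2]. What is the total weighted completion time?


Compute p/w ratios and sort ascending (WSPT): [(2, 3), (2, 2), (6, 5), (7, 4)]
Compute weighted completion times:
  Job (p=2,w=3): C=2, w*C=3*2=6
  Job (p=2,w=2): C=4, w*C=2*4=8
  Job (p=6,w=5): C=10, w*C=5*10=50
  Job (p=7,w=4): C=17, w*C=4*17=68
Total weighted completion time = 132

132


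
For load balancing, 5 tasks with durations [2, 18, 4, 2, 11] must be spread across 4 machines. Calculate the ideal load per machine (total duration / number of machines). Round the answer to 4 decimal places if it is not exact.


Total processing time = 2 + 18 + 4 + 2 + 11 = 37
Number of machines = 4
Ideal balanced load = 37 / 4 = 9.25

9.25


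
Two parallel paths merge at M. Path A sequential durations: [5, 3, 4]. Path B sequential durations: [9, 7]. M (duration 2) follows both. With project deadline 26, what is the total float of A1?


Forward pass: ES(A1) = sum of predecessors on chain A = 0
EF = ES + duration = 0 + 5 = 5
Backward pass: LF(M) = deadline = 26; LS(M) = 26 - 2 = 24
LF(A1) = LS(M) - sum(successors on chain A) = 24 - 7 = 17
LS = LF - duration = 17 - 5 = 12
Total float = LS - ES = 12 - 0 = 12

12


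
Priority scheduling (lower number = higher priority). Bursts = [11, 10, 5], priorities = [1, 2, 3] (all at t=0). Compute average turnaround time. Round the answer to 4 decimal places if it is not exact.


Sort by priority (ascending = highest first):
Order: [(1, 11), (2, 10), (3, 5)]
Completion times:
  Priority 1, burst=11, C=11
  Priority 2, burst=10, C=21
  Priority 3, burst=5, C=26
Average turnaround = 58/3 = 19.3333

19.3333


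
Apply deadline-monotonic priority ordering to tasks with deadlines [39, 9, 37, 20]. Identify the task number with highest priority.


Sort tasks by relative deadline (ascending):
  Task 2: deadline = 9
  Task 4: deadline = 20
  Task 3: deadline = 37
  Task 1: deadline = 39
Priority order (highest first): [2, 4, 3, 1]
Highest priority task = 2

2


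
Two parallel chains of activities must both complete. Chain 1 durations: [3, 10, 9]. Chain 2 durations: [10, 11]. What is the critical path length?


Path A total = 3 + 10 + 9 = 22
Path B total = 10 + 11 = 21
Critical path = longest path = max(22, 21) = 22

22


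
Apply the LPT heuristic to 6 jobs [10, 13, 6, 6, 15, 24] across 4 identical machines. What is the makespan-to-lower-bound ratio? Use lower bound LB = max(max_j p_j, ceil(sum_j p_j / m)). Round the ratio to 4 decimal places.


LPT order: [24, 15, 13, 10, 6, 6]
Machine loads after assignment: [24, 15, 19, 16]
LPT makespan = 24
Lower bound = max(max_job, ceil(total/4)) = max(24, 19) = 24
Ratio = 24 / 24 = 1.0

1.0


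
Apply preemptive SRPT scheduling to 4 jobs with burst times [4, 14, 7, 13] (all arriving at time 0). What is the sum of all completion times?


Since all jobs arrive at t=0, SRPT equals SPT ordering.
SPT order: [4, 7, 13, 14]
Completion times:
  Job 1: p=4, C=4
  Job 2: p=7, C=11
  Job 3: p=13, C=24
  Job 4: p=14, C=38
Total completion time = 4 + 11 + 24 + 38 = 77

77


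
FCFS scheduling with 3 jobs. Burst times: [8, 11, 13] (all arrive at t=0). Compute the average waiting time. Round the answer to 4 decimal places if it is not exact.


FCFS order (as given): [8, 11, 13]
Waiting times:
  Job 1: wait = 0
  Job 2: wait = 8
  Job 3: wait = 19
Sum of waiting times = 27
Average waiting time = 27/3 = 9.0

9.0


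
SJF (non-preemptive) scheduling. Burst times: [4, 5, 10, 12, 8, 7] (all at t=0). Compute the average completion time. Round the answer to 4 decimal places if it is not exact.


SJF order (ascending): [4, 5, 7, 8, 10, 12]
Completion times:
  Job 1: burst=4, C=4
  Job 2: burst=5, C=9
  Job 3: burst=7, C=16
  Job 4: burst=8, C=24
  Job 5: burst=10, C=34
  Job 6: burst=12, C=46
Average completion = 133/6 = 22.1667

22.1667


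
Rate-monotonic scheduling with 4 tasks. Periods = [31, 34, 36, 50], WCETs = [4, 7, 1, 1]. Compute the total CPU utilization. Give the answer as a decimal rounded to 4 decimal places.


Compute individual utilizations (exact fractions):
  Task 1: C/T = 4/31 (approx. 0.129)
  Task 2: C/T = 7/34 (approx. 0.2059)
  Task 3: C/T = 1/36 (approx. 0.0278)
  Task 4: C/T = 1/50 (approx. 0.02)
Total utilization U = 4/31 + 7/34 + 1/36 + 1/50 = 181511/474300
Rounded to 4 decimal places: U = 0.3827
RM (Liu & Layland) bound for 4 tasks = 0.756828; compare with U = 181511/474300 (approx. 0.382692)
U <= bound, so schedulable by RM sufficient condition.

0.3827


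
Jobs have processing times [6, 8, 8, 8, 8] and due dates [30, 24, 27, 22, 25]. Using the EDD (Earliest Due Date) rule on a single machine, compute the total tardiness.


Sort by due date (EDD order): [(8, 22), (8, 24), (8, 25), (8, 27), (6, 30)]
Compute completion times and tardiness:
  Job 1: p=8, d=22, C=8, tardiness=max(0,8-22)=0
  Job 2: p=8, d=24, C=16, tardiness=max(0,16-24)=0
  Job 3: p=8, d=25, C=24, tardiness=max(0,24-25)=0
  Job 4: p=8, d=27, C=32, tardiness=max(0,32-27)=5
  Job 5: p=6, d=30, C=38, tardiness=max(0,38-30)=8
Total tardiness = 13

13


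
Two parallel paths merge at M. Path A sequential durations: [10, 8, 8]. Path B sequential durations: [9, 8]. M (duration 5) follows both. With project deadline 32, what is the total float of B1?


Forward pass: ES(B1) = sum of predecessors on chain B = 0
EF = ES + duration = 0 + 9 = 9
Backward pass: LF(M) = deadline = 32; LS(M) = 32 - 5 = 27
LF(B1) = LS(M) - sum(successors on chain B) = 27 - 8 = 19
LS = LF - duration = 19 - 9 = 10
Total float = LS - ES = 10 - 0 = 10

10


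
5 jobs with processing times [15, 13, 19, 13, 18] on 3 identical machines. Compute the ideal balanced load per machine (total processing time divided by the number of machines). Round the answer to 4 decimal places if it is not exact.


Total processing time = 15 + 13 + 19 + 13 + 18 = 78
Number of machines = 3
Ideal balanced load = 78 / 3 = 26.0

26.0


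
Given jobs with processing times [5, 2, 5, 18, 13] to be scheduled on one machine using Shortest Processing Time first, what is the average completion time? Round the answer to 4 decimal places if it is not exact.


Sort jobs by processing time (SPT order): [2, 5, 5, 13, 18]
Compute completion times sequentially:
  Job 1: processing = 2, completes at 2
  Job 2: processing = 5, completes at 7
  Job 3: processing = 5, completes at 12
  Job 4: processing = 13, completes at 25
  Job 5: processing = 18, completes at 43
Sum of completion times = 89
Average completion time = 89/5 = 17.8

17.8


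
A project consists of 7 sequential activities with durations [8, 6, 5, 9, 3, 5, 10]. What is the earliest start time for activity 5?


Activity 5 starts after activities 1 through 4 complete.
Predecessor durations: [8, 6, 5, 9]
ES = 8 + 6 + 5 + 9 = 28

28


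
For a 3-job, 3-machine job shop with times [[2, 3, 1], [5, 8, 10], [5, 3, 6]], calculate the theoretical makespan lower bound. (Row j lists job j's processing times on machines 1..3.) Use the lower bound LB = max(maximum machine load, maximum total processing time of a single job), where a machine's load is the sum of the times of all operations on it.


Machine loads:
  Machine 1: 2 + 5 + 5 = 12
  Machine 2: 3 + 8 + 3 = 14
  Machine 3: 1 + 10 + 6 = 17
Max machine load = 17
Job totals:
  Job 1: 6
  Job 2: 23
  Job 3: 14
Max job total = 23
Lower bound = max(17, 23) = 23

23


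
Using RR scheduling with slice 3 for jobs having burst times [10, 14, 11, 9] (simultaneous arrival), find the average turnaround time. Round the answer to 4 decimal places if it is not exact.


Time quantum = 3
Execution trace:
  J1 runs 3 units, time = 3
  J2 runs 3 units, time = 6
  J3 runs 3 units, time = 9
  J4 runs 3 units, time = 12
  J1 runs 3 units, time = 15
  J2 runs 3 units, time = 18
  J3 runs 3 units, time = 21
  J4 runs 3 units, time = 24
  J1 runs 3 units, time = 27
  J2 runs 3 units, time = 30
  J3 runs 3 units, time = 33
  J4 runs 3 units, time = 36
  J1 runs 1 units, time = 37
  J2 runs 3 units, time = 40
  J3 runs 2 units, time = 42
  J2 runs 2 units, time = 44
Finish times: [37, 44, 42, 36]
Average turnaround = 159/4 = 39.75

39.75


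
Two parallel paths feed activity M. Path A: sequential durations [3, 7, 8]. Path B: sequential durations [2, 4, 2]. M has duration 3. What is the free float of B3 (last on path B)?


ES(B3) = sum of predecessors on chain B = 6
EF(B3) = ES + duration = 6 + 2 = 8
Successor of B3 is M. ES(M) = max(sum(A), sum(B)) = max(18, 8) = 18
Free float = ES(successor) - EF(current) = 18 - 8 = 10

10


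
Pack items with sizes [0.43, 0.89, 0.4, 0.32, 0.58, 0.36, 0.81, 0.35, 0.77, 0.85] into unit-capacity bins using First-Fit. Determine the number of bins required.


Place items sequentially using First-Fit:
  Item 0.43 -> new Bin 1
  Item 0.89 -> new Bin 2
  Item 0.4 -> Bin 1 (now 0.83)
  Item 0.32 -> new Bin 3
  Item 0.58 -> Bin 3 (now 0.9)
  Item 0.36 -> new Bin 4
  Item 0.81 -> new Bin 5
  Item 0.35 -> Bin 4 (now 0.71)
  Item 0.77 -> new Bin 6
  Item 0.85 -> new Bin 7
Total bins used = 7

7


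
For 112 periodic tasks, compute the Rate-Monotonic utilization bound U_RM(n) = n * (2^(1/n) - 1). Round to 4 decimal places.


Compute 2^(1/112) = 1.0062080044
Subtract 1: 1.0062080044 - 1 = 0.0062080044
Multiply by n: 112 * 0.0062080044 = 0.6952964928
Round to 4 dp: 0.6953

0.6953


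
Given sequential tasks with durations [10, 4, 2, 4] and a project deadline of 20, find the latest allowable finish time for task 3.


LF(activity 3) = deadline - sum of successor durations
Successors: activities 4 through 4 with durations [4]
Sum of successor durations = 4
LF = 20 - 4 = 16

16


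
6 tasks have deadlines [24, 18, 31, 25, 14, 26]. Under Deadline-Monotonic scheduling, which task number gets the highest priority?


Sort tasks by relative deadline (ascending):
  Task 5: deadline = 14
  Task 2: deadline = 18
  Task 1: deadline = 24
  Task 4: deadline = 25
  Task 6: deadline = 26
  Task 3: deadline = 31
Priority order (highest first): [5, 2, 1, 4, 6, 3]
Highest priority task = 5

5


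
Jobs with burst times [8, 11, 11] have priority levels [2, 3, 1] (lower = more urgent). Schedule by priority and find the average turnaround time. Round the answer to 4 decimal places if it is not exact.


Sort by priority (ascending = highest first):
Order: [(1, 11), (2, 8), (3, 11)]
Completion times:
  Priority 1, burst=11, C=11
  Priority 2, burst=8, C=19
  Priority 3, burst=11, C=30
Average turnaround = 60/3 = 20.0

20.0


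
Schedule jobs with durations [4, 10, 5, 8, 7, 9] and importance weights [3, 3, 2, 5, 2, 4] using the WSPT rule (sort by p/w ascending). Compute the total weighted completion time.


Compute p/w ratios and sort ascending (WSPT): [(4, 3), (8, 5), (9, 4), (5, 2), (10, 3), (7, 2)]
Compute weighted completion times:
  Job (p=4,w=3): C=4, w*C=3*4=12
  Job (p=8,w=5): C=12, w*C=5*12=60
  Job (p=9,w=4): C=21, w*C=4*21=84
  Job (p=5,w=2): C=26, w*C=2*26=52
  Job (p=10,w=3): C=36, w*C=3*36=108
  Job (p=7,w=2): C=43, w*C=2*43=86
Total weighted completion time = 402

402


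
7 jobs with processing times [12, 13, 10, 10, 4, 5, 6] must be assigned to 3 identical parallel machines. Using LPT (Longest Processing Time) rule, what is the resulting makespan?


Sort jobs in decreasing order (LPT): [13, 12, 10, 10, 6, 5, 4]
Assign each job to the least loaded machine:
  Machine 1: jobs [13, 5, 4], load = 22
  Machine 2: jobs [12, 6], load = 18
  Machine 3: jobs [10, 10], load = 20
Makespan = max load = 22

22


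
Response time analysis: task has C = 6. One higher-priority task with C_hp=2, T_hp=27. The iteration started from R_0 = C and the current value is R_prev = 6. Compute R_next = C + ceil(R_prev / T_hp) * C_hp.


R_next = C + ceil(R_prev / T_hp) * C_hp
ceil(6 / 27) = ceil(0.2222) = 1
Interference = 1 * 2 = 2
R_next = 6 + 2 = 8

8


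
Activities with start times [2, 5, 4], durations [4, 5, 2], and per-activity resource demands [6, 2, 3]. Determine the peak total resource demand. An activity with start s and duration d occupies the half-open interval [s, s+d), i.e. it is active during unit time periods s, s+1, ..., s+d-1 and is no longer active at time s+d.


Each activity i is active on [start_i, start_i + duration_i).
Compute total resource usage per time slot:
  t=0: active resources = [], total = 0
  t=1: active resources = [], total = 0
  t=2: active resources = [6], total = 6
  t=3: active resources = [6], total = 6
  t=4: active resources = [6, 3], total = 9
  t=5: active resources = [6, 2, 3], total = 11
  t=6: active resources = [2], total = 2
  t=7: active resources = [2], total = 2
  t=8: active resources = [2], total = 2
  t=9: active resources = [2], total = 2
Peak resource demand = 11

11


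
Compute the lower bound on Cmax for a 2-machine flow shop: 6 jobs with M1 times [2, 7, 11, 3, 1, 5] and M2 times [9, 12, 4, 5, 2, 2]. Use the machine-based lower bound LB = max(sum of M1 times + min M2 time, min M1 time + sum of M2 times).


LB1 = sum(M1 times) + min(M2 times) = 29 + 2 = 31
LB2 = min(M1 times) + sum(M2 times) = 1 + 34 = 35
Lower bound = max(LB1, LB2) = max(31, 35) = 35

35


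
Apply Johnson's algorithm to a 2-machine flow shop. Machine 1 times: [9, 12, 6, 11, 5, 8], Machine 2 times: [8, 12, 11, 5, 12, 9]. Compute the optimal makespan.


Apply Johnson's rule:
  Group 1 (a <= b): [(5, 5, 12), (3, 6, 11), (6, 8, 9), (2, 12, 12)]
  Group 2 (a > b): [(1, 9, 8), (4, 11, 5)]
Optimal job order: [5, 3, 6, 2, 1, 4]
Schedule:
  Job 5: M1 done at 5, M2 done at 17
  Job 3: M1 done at 11, M2 done at 28
  Job 6: M1 done at 19, M2 done at 37
  Job 2: M1 done at 31, M2 done at 49
  Job 1: M1 done at 40, M2 done at 57
  Job 4: M1 done at 51, M2 done at 62
Makespan = 62

62


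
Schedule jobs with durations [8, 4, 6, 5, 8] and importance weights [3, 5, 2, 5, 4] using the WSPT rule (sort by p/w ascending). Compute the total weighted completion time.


Compute p/w ratios and sort ascending (WSPT): [(4, 5), (5, 5), (8, 4), (8, 3), (6, 2)]
Compute weighted completion times:
  Job (p=4,w=5): C=4, w*C=5*4=20
  Job (p=5,w=5): C=9, w*C=5*9=45
  Job (p=8,w=4): C=17, w*C=4*17=68
  Job (p=8,w=3): C=25, w*C=3*25=75
  Job (p=6,w=2): C=31, w*C=2*31=62
Total weighted completion time = 270

270


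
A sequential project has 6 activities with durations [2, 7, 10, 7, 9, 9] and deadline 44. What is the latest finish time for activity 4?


LF(activity 4) = deadline - sum of successor durations
Successors: activities 5 through 6 with durations [9, 9]
Sum of successor durations = 18
LF = 44 - 18 = 26

26


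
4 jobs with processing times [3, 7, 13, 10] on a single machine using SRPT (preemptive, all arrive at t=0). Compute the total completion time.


Since all jobs arrive at t=0, SRPT equals SPT ordering.
SPT order: [3, 7, 10, 13]
Completion times:
  Job 1: p=3, C=3
  Job 2: p=7, C=10
  Job 3: p=10, C=20
  Job 4: p=13, C=33
Total completion time = 3 + 10 + 20 + 33 = 66

66


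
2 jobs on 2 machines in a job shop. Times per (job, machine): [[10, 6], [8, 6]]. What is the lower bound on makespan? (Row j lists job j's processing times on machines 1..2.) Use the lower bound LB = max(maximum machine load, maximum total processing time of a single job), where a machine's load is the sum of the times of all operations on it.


Machine loads:
  Machine 1: 10 + 8 = 18
  Machine 2: 6 + 6 = 12
Max machine load = 18
Job totals:
  Job 1: 16
  Job 2: 14
Max job total = 16
Lower bound = max(18, 16) = 18

18


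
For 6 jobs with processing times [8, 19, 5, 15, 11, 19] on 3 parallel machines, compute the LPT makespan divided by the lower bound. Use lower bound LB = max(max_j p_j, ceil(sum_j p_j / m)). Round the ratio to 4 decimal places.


LPT order: [19, 19, 15, 11, 8, 5]
Machine loads after assignment: [27, 24, 26]
LPT makespan = 27
Lower bound = max(max_job, ceil(total/3)) = max(19, 26) = 26
Ratio = 27 / 26 = 1.0385

1.0385


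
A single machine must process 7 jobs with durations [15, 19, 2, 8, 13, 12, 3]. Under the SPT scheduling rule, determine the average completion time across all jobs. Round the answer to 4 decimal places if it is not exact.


Sort jobs by processing time (SPT order): [2, 3, 8, 12, 13, 15, 19]
Compute completion times sequentially:
  Job 1: processing = 2, completes at 2
  Job 2: processing = 3, completes at 5
  Job 3: processing = 8, completes at 13
  Job 4: processing = 12, completes at 25
  Job 5: processing = 13, completes at 38
  Job 6: processing = 15, completes at 53
  Job 7: processing = 19, completes at 72
Sum of completion times = 208
Average completion time = 208/7 = 29.7143

29.7143
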